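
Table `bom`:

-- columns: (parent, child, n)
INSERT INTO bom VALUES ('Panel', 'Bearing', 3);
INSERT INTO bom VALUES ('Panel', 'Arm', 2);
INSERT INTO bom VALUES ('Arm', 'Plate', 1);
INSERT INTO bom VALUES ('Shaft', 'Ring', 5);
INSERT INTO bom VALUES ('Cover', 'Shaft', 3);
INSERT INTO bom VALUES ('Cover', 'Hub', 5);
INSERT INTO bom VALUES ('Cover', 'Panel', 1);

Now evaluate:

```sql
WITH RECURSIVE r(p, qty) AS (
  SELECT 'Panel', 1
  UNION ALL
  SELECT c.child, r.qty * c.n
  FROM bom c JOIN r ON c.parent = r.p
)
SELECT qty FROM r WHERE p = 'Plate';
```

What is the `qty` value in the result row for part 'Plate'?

Base: (Panel, qty=1).
Iteration 1: components of {Panel} -> Arm = 1*2 = 2, Bearing = 1*3 = 3.
Iteration 2: components of {Arm,Bearing} -> Plate = 2*1 = 2.
Iteration 3: no further components; recursion stops.

2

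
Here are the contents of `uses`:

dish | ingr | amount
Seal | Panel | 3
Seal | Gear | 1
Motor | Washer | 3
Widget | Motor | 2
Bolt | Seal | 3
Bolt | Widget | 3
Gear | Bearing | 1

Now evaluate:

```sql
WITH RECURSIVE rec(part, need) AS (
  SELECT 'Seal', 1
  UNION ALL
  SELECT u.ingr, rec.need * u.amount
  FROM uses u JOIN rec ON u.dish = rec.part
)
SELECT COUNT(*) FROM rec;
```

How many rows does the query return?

Base: (Seal, need=1).
Iteration 1: components of {Seal} -> Gear = 1*1 = 1, Panel = 1*3 = 3.
Iteration 2: components of {Gear,Panel} -> Bearing = 1*1 = 1.
Iteration 3: no further components; recursion stops.
Total rows emitted: 4.

4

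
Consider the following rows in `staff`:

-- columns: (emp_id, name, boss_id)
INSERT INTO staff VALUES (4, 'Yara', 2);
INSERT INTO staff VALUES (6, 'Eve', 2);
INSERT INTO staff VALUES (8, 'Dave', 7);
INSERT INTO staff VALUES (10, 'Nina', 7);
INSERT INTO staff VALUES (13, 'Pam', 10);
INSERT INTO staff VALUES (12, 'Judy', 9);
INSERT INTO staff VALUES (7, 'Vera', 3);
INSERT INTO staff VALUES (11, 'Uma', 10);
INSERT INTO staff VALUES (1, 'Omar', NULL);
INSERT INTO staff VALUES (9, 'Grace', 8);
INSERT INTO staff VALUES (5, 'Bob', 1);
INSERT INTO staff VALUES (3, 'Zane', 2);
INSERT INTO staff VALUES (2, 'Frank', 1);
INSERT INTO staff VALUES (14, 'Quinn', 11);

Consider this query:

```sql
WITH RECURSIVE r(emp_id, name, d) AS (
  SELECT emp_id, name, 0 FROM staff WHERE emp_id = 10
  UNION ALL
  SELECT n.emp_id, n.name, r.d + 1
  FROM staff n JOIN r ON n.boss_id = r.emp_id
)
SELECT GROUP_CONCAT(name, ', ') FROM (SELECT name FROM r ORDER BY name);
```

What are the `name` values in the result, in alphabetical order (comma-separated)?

Base: emp_id=10 (Nina) at d 0.
Iteration 1: rows with boss_id in {10} -> Uma (id 11, d 1), Pam (id 13, d 1).
Iteration 2: rows with boss_id in {11,13} -> Quinn (id 14, d 2).
Iteration 3: no rows with boss_id in {14}; recursion stops.

Nina, Pam, Quinn, Uma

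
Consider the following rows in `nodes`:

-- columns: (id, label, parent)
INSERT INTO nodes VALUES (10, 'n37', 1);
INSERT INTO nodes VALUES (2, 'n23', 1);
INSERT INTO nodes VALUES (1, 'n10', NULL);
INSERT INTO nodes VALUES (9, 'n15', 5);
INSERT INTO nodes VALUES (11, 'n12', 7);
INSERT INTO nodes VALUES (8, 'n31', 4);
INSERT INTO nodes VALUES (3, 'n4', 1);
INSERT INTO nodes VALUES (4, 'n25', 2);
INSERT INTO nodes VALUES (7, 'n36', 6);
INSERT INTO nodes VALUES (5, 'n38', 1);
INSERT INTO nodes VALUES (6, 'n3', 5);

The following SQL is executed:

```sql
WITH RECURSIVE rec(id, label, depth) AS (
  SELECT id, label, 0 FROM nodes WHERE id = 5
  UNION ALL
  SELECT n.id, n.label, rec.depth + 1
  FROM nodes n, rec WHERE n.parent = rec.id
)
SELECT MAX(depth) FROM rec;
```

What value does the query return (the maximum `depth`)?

Base: id=5 (n38) at depth 0.
Iteration 1: rows with parent in {5} -> n3 (id 6, depth 1), n15 (id 9, depth 1).
Iteration 2: rows with parent in {6,9} -> n36 (id 7, depth 2).
Iteration 3: rows with parent in {7} -> n12 (id 11, depth 3).
Iteration 4: no rows with parent in {11}; recursion stops.
depth values: 0, 1, 1, 2, 3; the maximum is 3.

3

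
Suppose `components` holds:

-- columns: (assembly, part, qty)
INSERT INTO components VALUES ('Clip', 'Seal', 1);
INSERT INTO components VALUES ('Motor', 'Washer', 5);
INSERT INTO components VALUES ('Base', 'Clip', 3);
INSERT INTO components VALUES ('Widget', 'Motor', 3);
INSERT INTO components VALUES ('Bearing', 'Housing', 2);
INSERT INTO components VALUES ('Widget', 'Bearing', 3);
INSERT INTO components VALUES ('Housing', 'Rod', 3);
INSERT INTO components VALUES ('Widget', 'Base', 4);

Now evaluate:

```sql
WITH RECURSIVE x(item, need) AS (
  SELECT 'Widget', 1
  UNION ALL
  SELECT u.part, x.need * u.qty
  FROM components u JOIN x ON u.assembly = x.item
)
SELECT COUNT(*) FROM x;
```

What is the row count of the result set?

9

Base: (Widget, need=1).
Iteration 1: components of {Widget} -> Base = 1*4 = 4, Bearing = 1*3 = 3, Motor = 1*3 = 3.
Iteration 2: components of {Base,Bearing,Motor} -> Clip = 4*3 = 12, Housing = 3*2 = 6, Washer = 3*5 = 15.
Iteration 3: components of {Clip,Housing,Washer} -> Rod = 6*3 = 18, Seal = 12*1 = 12.
Iteration 4: no further components; recursion stops.
Total rows emitted: 9.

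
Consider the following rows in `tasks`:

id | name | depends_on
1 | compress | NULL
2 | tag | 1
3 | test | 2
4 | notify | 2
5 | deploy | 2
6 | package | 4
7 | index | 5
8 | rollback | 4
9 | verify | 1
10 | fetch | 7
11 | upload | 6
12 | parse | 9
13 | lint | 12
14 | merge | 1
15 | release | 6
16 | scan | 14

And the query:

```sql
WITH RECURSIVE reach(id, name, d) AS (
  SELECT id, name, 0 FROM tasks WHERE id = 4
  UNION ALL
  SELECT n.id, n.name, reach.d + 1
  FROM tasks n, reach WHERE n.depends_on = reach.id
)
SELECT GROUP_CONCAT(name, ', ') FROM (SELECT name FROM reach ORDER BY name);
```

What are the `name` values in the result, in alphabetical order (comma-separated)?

Base: id=4 (notify) at d 0.
Iteration 1: rows with depends_on in {4} -> package (id 6, d 1), rollback (id 8, d 1).
Iteration 2: rows with depends_on in {6,8} -> upload (id 11, d 2), release (id 15, d 2).
Iteration 3: no rows with depends_on in {11,15}; recursion stops.

notify, package, release, rollback, upload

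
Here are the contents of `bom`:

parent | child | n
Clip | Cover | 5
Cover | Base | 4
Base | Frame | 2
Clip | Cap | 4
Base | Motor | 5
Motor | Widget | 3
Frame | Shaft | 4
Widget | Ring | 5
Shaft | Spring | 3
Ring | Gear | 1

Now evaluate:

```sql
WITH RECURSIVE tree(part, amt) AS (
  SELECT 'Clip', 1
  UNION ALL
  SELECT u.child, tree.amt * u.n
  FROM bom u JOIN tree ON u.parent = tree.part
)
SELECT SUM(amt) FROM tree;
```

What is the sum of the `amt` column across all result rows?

Base: (Clip, amt=1).
Iteration 1: components of {Clip} -> Cap = 1*4 = 4, Cover = 1*5 = 5.
Iteration 2: components of {Cap,Cover} -> Base = 5*4 = 20.
Iteration 3: components of {Base} -> Frame = 20*2 = 40, Motor = 20*5 = 100.
Iteration 4: components of {Frame,Motor} -> Shaft = 40*4 = 160, Widget = 100*3 = 300.
Iteration 5: components of {Shaft,Widget} -> Ring = 300*5 = 1500, Spring = 160*3 = 480.
Iteration 6: components of {Ring,Spring} -> Gear = 1500*1 = 1500.
Iteration 7: no further components; recursion stops.
SUM(amt) = 1 + 5 + 4 + 20 + 40 + 100 + 160 + 300 + 480 + 1500 + 1500 = 4110.

4110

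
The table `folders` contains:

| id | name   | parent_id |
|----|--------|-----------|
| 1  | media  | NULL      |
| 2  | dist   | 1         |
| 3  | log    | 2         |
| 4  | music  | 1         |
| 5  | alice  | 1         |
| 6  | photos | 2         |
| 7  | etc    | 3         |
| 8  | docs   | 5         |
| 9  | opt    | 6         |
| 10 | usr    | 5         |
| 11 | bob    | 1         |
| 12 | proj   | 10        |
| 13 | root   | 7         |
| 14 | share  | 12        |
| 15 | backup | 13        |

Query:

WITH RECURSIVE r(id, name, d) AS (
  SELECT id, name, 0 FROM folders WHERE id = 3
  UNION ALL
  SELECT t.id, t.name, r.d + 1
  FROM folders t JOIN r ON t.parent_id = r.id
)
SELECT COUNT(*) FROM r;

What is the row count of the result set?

4

Base: id=3 (log) at d 0.
Iteration 1: rows with parent_id in {3} -> etc (id 7, d 1).
Iteration 2: rows with parent_id in {7} -> root (id 13, d 2).
Iteration 3: rows with parent_id in {13} -> backup (id 15, d 3).
Iteration 4: no rows with parent_id in {15}; recursion stops.
Total rows emitted: 4.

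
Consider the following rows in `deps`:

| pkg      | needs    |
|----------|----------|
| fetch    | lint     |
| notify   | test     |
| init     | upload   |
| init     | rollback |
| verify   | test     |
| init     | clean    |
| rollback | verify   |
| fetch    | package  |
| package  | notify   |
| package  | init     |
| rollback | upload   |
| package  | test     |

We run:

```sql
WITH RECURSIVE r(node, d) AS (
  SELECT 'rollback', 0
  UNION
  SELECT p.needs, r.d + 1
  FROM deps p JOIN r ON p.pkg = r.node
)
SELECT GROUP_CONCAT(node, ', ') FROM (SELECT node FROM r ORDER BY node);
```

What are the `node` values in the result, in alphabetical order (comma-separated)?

rollback, test, upload, verify

Base: (rollback, d=0).
Iteration 1: edges from {rollback} -> (upload, d=1), (verify, d=1).
Iteration 2: edges from {upload,verify} -> (test, d=2).
Iteration 3: no outgoing edges from {test}; recursion stops.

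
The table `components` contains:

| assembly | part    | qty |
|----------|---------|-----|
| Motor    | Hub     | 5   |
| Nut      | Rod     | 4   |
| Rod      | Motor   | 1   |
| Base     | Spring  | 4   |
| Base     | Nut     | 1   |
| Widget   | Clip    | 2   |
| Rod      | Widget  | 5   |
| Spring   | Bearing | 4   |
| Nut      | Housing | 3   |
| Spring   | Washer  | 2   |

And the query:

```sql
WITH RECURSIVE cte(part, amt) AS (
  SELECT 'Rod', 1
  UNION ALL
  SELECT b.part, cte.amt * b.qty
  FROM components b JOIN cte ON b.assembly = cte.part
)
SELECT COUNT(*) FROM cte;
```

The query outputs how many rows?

Base: (Rod, amt=1).
Iteration 1: components of {Rod} -> Motor = 1*1 = 1, Widget = 1*5 = 5.
Iteration 2: components of {Motor,Widget} -> Clip = 5*2 = 10, Hub = 1*5 = 5.
Iteration 3: no further components; recursion stops.
Total rows emitted: 5.

5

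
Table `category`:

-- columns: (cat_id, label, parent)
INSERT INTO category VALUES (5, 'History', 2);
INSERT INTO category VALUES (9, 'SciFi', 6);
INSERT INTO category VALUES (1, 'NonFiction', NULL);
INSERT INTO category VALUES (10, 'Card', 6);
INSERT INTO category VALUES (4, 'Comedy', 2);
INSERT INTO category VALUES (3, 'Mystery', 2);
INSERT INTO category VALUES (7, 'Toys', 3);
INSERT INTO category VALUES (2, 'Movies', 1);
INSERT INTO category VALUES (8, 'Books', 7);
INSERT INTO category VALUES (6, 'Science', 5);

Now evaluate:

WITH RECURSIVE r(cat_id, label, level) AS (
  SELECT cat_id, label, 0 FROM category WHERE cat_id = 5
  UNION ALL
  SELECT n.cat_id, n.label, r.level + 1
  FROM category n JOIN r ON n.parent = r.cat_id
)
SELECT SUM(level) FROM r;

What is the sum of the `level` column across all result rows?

5

Base: cat_id=5 (History) at level 0.
Iteration 1: rows with parent in {5} -> Science (id 6, level 1).
Iteration 2: rows with parent in {6} -> SciFi (id 9, level 2), Card (id 10, level 2).
Iteration 3: no rows with parent in {9,10}; recursion stops.
SUM(level) = 0 + 1 + 2 + 2 = 5.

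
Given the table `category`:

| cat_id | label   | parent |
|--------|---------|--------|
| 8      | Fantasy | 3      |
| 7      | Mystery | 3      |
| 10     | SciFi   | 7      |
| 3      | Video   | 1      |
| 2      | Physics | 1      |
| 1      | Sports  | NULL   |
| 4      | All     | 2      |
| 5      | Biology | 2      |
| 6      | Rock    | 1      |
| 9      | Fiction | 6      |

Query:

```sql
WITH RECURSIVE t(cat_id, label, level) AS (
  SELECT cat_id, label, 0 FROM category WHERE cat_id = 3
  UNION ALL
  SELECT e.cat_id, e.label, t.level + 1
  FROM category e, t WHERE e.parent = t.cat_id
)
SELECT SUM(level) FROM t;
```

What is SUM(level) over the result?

Base: cat_id=3 (Video) at level 0.
Iteration 1: rows with parent in {3} -> Mystery (id 7, level 1), Fantasy (id 8, level 1).
Iteration 2: rows with parent in {7,8} -> SciFi (id 10, level 2).
Iteration 3: no rows with parent in {10}; recursion stops.
SUM(level) = 0 + 1 + 1 + 2 = 4.

4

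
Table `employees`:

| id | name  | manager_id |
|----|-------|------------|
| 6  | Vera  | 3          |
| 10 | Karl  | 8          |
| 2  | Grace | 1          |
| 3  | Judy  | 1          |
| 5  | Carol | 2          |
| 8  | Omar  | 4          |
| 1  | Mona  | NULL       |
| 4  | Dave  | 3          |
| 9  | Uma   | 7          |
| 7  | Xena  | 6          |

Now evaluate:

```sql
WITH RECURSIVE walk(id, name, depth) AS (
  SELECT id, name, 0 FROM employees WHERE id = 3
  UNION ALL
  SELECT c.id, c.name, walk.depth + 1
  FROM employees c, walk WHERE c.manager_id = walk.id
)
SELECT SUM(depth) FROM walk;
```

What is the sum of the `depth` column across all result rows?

Base: id=3 (Judy) at depth 0.
Iteration 1: rows with manager_id in {3} -> Dave (id 4, depth 1), Vera (id 6, depth 1).
Iteration 2: rows with manager_id in {4,6} -> Xena (id 7, depth 2), Omar (id 8, depth 2).
Iteration 3: rows with manager_id in {7,8} -> Uma (id 9, depth 3), Karl (id 10, depth 3).
Iteration 4: no rows with manager_id in {9,10}; recursion stops.
SUM(depth) = 0 + 1 + 1 + 2 + 2 + 3 + 3 = 12.

12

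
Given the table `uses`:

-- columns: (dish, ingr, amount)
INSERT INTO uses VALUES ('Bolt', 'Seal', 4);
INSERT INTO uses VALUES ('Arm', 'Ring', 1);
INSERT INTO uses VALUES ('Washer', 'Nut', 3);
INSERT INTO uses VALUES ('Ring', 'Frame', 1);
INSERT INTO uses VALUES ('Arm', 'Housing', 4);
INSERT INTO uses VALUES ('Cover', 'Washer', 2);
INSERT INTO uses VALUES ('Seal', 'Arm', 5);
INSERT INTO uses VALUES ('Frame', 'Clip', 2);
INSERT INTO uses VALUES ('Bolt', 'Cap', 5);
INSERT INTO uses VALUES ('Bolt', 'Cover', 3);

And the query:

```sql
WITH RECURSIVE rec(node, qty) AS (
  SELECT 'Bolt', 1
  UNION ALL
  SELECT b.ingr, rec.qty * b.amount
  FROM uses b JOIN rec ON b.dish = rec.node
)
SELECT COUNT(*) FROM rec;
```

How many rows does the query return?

11

Base: (Bolt, qty=1).
Iteration 1: components of {Bolt} -> Cap = 1*5 = 5, Cover = 1*3 = 3, Seal = 1*4 = 4.
Iteration 2: components of {Cap,Cover,Seal} -> Arm = 4*5 = 20, Washer = 3*2 = 6.
Iteration 3: components of {Arm,Washer} -> Housing = 20*4 = 80, Nut = 6*3 = 18, Ring = 20*1 = 20.
Iteration 4: components of {Housing,Nut,Ring} -> Frame = 20*1 = 20.
Iteration 5: components of {Frame} -> Clip = 20*2 = 40.
Iteration 6: no further components; recursion stops.
Total rows emitted: 11.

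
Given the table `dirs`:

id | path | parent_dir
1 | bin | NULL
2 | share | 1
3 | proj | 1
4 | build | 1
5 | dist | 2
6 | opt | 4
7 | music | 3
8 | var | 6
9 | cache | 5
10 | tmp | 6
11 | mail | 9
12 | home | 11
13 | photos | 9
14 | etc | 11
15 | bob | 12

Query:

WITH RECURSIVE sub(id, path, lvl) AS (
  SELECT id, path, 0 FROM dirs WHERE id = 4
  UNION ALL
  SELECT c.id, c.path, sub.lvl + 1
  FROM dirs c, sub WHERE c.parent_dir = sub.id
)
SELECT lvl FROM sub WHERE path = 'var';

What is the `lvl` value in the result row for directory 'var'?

2

Base: id=4 (build) at lvl 0.
Iteration 1: rows with parent_dir in {4} -> opt (id 6, lvl 1).
Iteration 2: rows with parent_dir in {6} -> var (id 8, lvl 2), tmp (id 10, lvl 2).
Iteration 3: no rows with parent_dir in {8,10}; recursion stops.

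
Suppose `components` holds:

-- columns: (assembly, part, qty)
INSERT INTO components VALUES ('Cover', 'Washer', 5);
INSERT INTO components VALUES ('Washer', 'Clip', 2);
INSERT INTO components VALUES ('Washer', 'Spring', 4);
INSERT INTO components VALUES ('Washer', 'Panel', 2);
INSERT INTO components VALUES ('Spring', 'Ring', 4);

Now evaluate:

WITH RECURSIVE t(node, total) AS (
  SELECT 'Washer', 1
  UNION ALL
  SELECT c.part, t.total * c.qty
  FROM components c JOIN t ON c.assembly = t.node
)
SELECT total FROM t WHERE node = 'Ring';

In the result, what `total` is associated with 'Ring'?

Base: (Washer, total=1).
Iteration 1: components of {Washer} -> Clip = 1*2 = 2, Panel = 1*2 = 2, Spring = 1*4 = 4.
Iteration 2: components of {Clip,Panel,Spring} -> Ring = 4*4 = 16.
Iteration 3: no further components; recursion stops.

16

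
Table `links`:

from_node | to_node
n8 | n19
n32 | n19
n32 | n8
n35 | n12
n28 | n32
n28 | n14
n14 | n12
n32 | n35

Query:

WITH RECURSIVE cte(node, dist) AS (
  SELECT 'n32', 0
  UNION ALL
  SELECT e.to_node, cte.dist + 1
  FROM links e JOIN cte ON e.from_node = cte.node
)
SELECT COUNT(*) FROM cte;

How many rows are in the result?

Base: (n32, dist=0).
Iteration 1: edges from {n32} -> (n19, dist=1), (n35, dist=1), (n8, dist=1).
Iteration 2: edges from {n19,n35,n8} -> (n12, dist=2), (n19, dist=2).
Iteration 3: no outgoing edges from {n12,n19}; recursion stops.
Total rows emitted: 6.

6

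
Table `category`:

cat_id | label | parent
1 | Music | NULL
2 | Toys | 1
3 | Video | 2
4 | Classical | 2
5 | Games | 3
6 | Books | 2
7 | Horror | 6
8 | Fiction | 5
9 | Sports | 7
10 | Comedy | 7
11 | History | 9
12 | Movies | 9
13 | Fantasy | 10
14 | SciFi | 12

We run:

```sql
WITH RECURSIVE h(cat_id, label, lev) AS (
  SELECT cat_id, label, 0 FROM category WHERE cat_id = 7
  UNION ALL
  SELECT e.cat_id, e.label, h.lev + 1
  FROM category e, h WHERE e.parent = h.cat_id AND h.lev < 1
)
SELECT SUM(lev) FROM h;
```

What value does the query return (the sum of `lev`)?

Base: cat_id=7 (Horror) at lev 0.
Iteration 1: rows with parent in {7} -> Sports (id 9, lev 1), Comedy (id 10, lev 1).
Iteration 2: lev < 1 fails for all current rows; recursion stops.
SUM(lev) = 0 + 1 + 1 = 2.

2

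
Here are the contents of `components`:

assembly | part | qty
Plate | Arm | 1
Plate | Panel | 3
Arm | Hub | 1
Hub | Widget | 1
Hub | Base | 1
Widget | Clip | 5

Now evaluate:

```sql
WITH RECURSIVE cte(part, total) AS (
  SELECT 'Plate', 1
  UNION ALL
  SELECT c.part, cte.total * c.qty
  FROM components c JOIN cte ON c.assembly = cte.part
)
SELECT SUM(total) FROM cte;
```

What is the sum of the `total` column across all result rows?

13

Base: (Plate, total=1).
Iteration 1: components of {Plate} -> Arm = 1*1 = 1, Panel = 1*3 = 3.
Iteration 2: components of {Arm,Panel} -> Hub = 1*1 = 1.
Iteration 3: components of {Hub} -> Base = 1*1 = 1, Widget = 1*1 = 1.
Iteration 4: components of {Base,Widget} -> Clip = 1*5 = 5.
Iteration 5: no further components; recursion stops.
SUM(total) = 1 + 1 + 3 + 1 + 1 + 1 + 5 = 13.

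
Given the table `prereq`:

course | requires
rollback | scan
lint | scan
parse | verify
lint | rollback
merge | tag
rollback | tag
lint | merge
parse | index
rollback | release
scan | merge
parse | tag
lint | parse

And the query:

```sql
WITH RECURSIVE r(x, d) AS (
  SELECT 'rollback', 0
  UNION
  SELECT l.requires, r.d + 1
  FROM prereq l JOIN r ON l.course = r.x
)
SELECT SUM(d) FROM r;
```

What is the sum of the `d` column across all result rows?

8

Base: (rollback, d=0).
Iteration 1: edges from {rollback} -> (release, d=1), (scan, d=1), (tag, d=1).
Iteration 2: edges from {release,scan,tag} -> (merge, d=2).
Iteration 3: edges from {merge} -> (tag, d=3).
Iteration 4: no outgoing edges from {tag}; recursion stops.
SUM(d) = 0 + 1 + 1 + 1 + 2 + 3 = 8.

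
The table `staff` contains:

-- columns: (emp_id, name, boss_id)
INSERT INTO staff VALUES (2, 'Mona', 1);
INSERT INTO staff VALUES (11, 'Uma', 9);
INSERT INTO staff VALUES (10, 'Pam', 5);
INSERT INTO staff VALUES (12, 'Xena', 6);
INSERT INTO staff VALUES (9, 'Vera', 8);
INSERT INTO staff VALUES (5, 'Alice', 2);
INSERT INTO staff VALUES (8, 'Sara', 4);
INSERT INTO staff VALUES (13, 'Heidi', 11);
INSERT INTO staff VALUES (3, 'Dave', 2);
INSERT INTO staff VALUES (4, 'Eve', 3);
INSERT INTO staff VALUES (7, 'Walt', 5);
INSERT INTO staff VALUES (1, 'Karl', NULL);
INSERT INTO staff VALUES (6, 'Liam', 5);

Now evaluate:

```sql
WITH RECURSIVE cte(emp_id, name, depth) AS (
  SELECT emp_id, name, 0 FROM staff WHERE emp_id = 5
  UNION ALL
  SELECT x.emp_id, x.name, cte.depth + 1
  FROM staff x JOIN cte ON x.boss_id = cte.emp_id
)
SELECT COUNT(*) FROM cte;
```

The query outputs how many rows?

Base: emp_id=5 (Alice) at depth 0.
Iteration 1: rows with boss_id in {5} -> Liam (id 6, depth 1), Walt (id 7, depth 1), Pam (id 10, depth 1).
Iteration 2: rows with boss_id in {6,7,10} -> Xena (id 12, depth 2).
Iteration 3: no rows with boss_id in {12}; recursion stops.
Total rows emitted: 5.

5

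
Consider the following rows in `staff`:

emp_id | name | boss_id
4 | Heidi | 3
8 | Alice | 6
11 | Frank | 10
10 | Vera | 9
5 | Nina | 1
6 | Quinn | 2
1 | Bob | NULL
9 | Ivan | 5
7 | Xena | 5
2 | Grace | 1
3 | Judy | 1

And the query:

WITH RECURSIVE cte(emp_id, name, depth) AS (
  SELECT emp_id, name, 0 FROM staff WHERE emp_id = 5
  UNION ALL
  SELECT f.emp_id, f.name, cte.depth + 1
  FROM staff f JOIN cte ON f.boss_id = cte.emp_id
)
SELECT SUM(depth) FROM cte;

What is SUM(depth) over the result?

Base: emp_id=5 (Nina) at depth 0.
Iteration 1: rows with boss_id in {5} -> Xena (id 7, depth 1), Ivan (id 9, depth 1).
Iteration 2: rows with boss_id in {7,9} -> Vera (id 10, depth 2).
Iteration 3: rows with boss_id in {10} -> Frank (id 11, depth 3).
Iteration 4: no rows with boss_id in {11}; recursion stops.
SUM(depth) = 0 + 1 + 1 + 2 + 3 = 7.

7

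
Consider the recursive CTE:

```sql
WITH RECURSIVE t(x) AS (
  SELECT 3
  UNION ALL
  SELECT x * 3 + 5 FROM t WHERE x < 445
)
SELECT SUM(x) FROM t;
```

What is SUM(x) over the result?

Base: x=3.
Iteration 1: 3 < 445 holds -> x = 3 * 3 + 5 = 14.
Iteration 2: 14 < 445 holds -> x = 14 * 3 + 5 = 47.
Iteration 3: 47 < 445 holds -> x = 47 * 3 + 5 = 146.
Iteration 4: 146 < 445 holds -> x = 146 * 3 + 5 = 443.
Iteration 5: 443 < 445 holds -> x = 443 * 3 + 5 = 1334.
Iteration 6: 1334 < 445 fails; recursion stops.
SUM(x) = 3 + 14 + 47 + 146 + 443 + 1334 = 1987.

1987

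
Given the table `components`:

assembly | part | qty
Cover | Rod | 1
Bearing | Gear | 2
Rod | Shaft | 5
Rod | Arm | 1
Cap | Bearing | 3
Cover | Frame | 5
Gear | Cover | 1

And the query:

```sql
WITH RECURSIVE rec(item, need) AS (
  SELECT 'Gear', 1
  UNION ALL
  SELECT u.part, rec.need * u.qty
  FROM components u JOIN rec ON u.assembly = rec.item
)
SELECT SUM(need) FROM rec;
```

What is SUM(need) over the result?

Base: (Gear, need=1).
Iteration 1: components of {Gear} -> Cover = 1*1 = 1.
Iteration 2: components of {Cover} -> Frame = 1*5 = 5, Rod = 1*1 = 1.
Iteration 3: components of {Frame,Rod} -> Arm = 1*1 = 1, Shaft = 1*5 = 5.
Iteration 4: no further components; recursion stops.
SUM(need) = 1 + 1 + 1 + 5 + 1 + 5 = 14.

14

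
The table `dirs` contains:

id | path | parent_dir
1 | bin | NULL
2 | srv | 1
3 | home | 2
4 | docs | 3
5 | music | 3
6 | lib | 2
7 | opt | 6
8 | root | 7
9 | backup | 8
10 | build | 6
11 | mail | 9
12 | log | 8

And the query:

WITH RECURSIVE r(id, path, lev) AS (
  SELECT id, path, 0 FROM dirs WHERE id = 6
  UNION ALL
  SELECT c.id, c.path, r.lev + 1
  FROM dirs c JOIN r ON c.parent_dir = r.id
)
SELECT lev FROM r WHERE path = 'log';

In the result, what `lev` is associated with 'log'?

Base: id=6 (lib) at lev 0.
Iteration 1: rows with parent_dir in {6} -> opt (id 7, lev 1), build (id 10, lev 1).
Iteration 2: rows with parent_dir in {7,10} -> root (id 8, lev 2).
Iteration 3: rows with parent_dir in {8} -> backup (id 9, lev 3), log (id 12, lev 3).
Iteration 4: rows with parent_dir in {9,12} -> mail (id 11, lev 4).
Iteration 5: no rows with parent_dir in {11}; recursion stops.

3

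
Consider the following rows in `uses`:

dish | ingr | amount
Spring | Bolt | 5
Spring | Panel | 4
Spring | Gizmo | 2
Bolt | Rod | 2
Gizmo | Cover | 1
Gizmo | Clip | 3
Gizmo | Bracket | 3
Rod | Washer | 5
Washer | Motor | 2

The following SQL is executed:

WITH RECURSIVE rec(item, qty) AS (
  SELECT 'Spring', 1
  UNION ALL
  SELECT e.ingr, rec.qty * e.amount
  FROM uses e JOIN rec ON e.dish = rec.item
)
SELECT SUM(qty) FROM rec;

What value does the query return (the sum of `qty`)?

186

Base: (Spring, qty=1).
Iteration 1: components of {Spring} -> Bolt = 1*5 = 5, Gizmo = 1*2 = 2, Panel = 1*4 = 4.
Iteration 2: components of {Bolt,Gizmo,Panel} -> Bracket = 2*3 = 6, Clip = 2*3 = 6, Cover = 2*1 = 2, Rod = 5*2 = 10.
Iteration 3: components of {Bracket,Clip,Cover,Rod} -> Washer = 10*5 = 50.
Iteration 4: components of {Washer} -> Motor = 50*2 = 100.
Iteration 5: no further components; recursion stops.
SUM(qty) = 1 + 5 + 4 + 2 + 10 + 2 + 6 + 6 + 50 + 100 = 186.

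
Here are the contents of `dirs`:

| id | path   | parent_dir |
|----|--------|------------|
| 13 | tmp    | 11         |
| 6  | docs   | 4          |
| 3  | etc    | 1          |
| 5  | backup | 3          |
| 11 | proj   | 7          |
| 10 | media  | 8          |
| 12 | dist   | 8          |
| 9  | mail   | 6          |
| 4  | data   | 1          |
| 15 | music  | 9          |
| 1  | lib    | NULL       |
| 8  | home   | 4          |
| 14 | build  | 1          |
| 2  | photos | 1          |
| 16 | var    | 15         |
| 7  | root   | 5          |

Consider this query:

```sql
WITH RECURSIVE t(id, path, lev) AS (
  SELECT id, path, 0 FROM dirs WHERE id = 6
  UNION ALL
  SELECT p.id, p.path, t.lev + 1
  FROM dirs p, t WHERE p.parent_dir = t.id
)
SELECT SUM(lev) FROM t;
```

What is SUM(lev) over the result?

Base: id=6 (docs) at lev 0.
Iteration 1: rows with parent_dir in {6} -> mail (id 9, lev 1).
Iteration 2: rows with parent_dir in {9} -> music (id 15, lev 2).
Iteration 3: rows with parent_dir in {15} -> var (id 16, lev 3).
Iteration 4: no rows with parent_dir in {16}; recursion stops.
SUM(lev) = 0 + 1 + 2 + 3 = 6.

6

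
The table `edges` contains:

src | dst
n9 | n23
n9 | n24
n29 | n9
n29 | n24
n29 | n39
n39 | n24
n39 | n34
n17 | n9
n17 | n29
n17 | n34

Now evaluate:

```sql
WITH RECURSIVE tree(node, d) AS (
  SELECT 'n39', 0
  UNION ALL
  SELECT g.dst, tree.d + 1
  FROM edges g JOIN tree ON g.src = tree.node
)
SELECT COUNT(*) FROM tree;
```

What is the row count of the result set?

3

Base: (n39, d=0).
Iteration 1: edges from {n39} -> (n24, d=1), (n34, d=1).
Iteration 2: no outgoing edges from {n24,n34}; recursion stops.
Total rows emitted: 3.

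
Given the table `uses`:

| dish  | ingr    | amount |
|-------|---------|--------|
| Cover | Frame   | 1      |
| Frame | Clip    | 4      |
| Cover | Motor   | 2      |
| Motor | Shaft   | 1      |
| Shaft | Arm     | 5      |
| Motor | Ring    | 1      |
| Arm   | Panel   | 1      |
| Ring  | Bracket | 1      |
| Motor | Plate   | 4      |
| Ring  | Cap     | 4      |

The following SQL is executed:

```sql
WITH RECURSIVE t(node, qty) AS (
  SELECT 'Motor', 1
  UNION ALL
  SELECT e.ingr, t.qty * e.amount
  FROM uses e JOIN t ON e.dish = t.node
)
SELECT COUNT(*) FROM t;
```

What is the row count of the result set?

Base: (Motor, qty=1).
Iteration 1: components of {Motor} -> Plate = 1*4 = 4, Ring = 1*1 = 1, Shaft = 1*1 = 1.
Iteration 2: components of {Plate,Ring,Shaft} -> Arm = 1*5 = 5, Bracket = 1*1 = 1, Cap = 1*4 = 4.
Iteration 3: components of {Arm,Bracket,Cap} -> Panel = 5*1 = 5.
Iteration 4: no further components; recursion stops.
Total rows emitted: 8.

8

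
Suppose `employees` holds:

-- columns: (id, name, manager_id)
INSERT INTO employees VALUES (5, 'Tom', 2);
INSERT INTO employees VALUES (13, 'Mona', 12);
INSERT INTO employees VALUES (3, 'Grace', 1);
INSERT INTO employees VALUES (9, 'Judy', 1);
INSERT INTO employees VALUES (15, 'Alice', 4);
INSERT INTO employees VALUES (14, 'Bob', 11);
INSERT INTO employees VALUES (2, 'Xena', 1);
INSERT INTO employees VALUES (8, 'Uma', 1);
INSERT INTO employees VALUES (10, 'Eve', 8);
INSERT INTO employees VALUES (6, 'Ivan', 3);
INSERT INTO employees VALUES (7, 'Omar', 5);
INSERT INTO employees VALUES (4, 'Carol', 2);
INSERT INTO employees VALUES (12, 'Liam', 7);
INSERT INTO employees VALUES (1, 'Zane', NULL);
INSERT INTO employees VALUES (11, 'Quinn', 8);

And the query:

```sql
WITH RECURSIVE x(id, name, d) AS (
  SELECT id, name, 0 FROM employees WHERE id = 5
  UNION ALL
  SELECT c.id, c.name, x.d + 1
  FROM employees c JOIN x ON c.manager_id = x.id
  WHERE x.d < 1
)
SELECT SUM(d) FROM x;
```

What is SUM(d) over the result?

Base: id=5 (Tom) at d 0.
Iteration 1: rows with manager_id in {5} -> Omar (id 7, d 1).
Iteration 2: d < 1 fails for all current rows; recursion stops.
SUM(d) = 0 + 1 = 1.

1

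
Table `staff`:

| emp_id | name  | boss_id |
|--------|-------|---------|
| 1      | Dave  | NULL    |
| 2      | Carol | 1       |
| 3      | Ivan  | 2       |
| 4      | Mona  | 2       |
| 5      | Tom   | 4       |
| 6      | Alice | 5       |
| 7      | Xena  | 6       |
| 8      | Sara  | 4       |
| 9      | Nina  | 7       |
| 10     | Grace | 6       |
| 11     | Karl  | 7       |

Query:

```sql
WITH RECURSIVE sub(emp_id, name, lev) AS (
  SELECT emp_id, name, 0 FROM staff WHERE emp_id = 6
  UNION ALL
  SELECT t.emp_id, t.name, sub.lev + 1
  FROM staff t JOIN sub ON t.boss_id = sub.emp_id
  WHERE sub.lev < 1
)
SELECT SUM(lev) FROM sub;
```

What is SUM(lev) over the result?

Base: emp_id=6 (Alice) at lev 0.
Iteration 1: rows with boss_id in {6} -> Xena (id 7, lev 1), Grace (id 10, lev 1).
Iteration 2: lev < 1 fails for all current rows; recursion stops.
SUM(lev) = 0 + 1 + 1 = 2.

2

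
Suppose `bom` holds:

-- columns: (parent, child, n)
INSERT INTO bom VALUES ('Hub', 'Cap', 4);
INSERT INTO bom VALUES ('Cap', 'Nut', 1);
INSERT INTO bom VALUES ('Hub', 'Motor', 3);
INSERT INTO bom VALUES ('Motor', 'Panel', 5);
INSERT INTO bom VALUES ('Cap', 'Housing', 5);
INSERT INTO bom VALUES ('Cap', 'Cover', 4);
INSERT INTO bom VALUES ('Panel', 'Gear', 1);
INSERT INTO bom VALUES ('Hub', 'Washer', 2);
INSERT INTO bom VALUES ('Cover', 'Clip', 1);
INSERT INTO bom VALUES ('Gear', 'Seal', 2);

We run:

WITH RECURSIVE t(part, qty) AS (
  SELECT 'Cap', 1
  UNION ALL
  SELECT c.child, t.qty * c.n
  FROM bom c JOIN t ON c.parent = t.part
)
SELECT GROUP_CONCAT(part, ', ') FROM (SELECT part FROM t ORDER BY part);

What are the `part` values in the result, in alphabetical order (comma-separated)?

Base: (Cap, qty=1).
Iteration 1: components of {Cap} -> Cover = 1*4 = 4, Housing = 1*5 = 5, Nut = 1*1 = 1.
Iteration 2: components of {Cover,Housing,Nut} -> Clip = 4*1 = 4.
Iteration 3: no further components; recursion stops.

Cap, Clip, Cover, Housing, Nut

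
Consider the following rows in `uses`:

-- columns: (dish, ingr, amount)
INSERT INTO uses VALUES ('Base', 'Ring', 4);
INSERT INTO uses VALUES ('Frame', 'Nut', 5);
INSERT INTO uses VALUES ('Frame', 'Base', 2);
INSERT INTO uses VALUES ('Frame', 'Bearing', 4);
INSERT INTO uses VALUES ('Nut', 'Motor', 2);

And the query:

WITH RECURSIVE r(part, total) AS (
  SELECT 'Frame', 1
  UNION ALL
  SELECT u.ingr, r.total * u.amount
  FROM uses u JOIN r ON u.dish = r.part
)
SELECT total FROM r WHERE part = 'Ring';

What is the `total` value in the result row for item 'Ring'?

8

Base: (Frame, total=1).
Iteration 1: components of {Frame} -> Base = 1*2 = 2, Bearing = 1*4 = 4, Nut = 1*5 = 5.
Iteration 2: components of {Base,Bearing,Nut} -> Motor = 5*2 = 10, Ring = 2*4 = 8.
Iteration 3: no further components; recursion stops.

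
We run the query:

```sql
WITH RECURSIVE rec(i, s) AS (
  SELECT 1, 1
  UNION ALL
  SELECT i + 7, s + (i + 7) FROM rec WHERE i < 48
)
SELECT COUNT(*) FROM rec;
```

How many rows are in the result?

8

Base: i=1, s=1.
Iteration 1: 1 < 48 holds -> i = 1 + 7 = 8, s = 1 + 8 = 9.
Iteration 2: 8 < 48 holds -> i = 8 + 7 = 15, s = 9 + 15 = 24.
Iteration 3: 15 < 48 holds -> i = 15 + 7 = 22, s = 24 + 22 = 46.
Iteration 4: 22 < 48 holds -> i = 22 + 7 = 29, s = 46 + 29 = 75.
Iteration 5: 29 < 48 holds -> i = 29 + 7 = 36, s = 75 + 36 = 111.
Iteration 6: 36 < 48 holds -> i = 36 + 7 = 43, s = 111 + 43 = 154.
Iteration 7: 43 < 48 holds -> i = 43 + 7 = 50, s = 154 + 50 = 204.
Iteration 8: 50 < 48 fails; recursion stops.
Total rows emitted: 8.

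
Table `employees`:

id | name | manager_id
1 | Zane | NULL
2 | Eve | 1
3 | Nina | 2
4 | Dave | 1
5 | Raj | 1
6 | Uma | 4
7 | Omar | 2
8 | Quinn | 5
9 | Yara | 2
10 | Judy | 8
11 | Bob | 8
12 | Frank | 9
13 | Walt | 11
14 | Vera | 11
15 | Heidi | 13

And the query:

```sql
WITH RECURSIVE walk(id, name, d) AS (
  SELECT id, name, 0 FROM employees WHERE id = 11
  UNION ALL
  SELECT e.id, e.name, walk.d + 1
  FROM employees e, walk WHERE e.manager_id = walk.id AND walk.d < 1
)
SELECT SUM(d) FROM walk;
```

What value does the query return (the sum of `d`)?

2

Base: id=11 (Bob) at d 0.
Iteration 1: rows with manager_id in {11} -> Walt (id 13, d 1), Vera (id 14, d 1).
Iteration 2: d < 1 fails for all current rows; recursion stops.
SUM(d) = 0 + 1 + 1 = 2.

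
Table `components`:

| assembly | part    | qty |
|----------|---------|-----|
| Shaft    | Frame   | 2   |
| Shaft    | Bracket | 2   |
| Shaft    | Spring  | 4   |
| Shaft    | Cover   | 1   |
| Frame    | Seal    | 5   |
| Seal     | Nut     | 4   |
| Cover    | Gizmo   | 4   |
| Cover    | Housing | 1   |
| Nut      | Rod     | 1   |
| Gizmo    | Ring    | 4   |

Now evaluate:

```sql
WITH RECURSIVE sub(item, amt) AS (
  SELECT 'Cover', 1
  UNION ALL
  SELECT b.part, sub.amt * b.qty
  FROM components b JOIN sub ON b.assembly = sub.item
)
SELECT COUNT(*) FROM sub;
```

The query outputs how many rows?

4

Base: (Cover, amt=1).
Iteration 1: components of {Cover} -> Gizmo = 1*4 = 4, Housing = 1*1 = 1.
Iteration 2: components of {Gizmo,Housing} -> Ring = 4*4 = 16.
Iteration 3: no further components; recursion stops.
Total rows emitted: 4.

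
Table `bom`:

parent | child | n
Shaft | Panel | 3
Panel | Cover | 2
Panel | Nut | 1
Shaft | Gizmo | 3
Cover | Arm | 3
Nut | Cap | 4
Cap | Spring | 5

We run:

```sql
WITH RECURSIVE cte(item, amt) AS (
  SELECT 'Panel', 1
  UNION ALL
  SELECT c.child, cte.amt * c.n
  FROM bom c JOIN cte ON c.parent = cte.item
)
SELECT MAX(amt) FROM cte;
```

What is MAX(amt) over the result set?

Base: (Panel, amt=1).
Iteration 1: components of {Panel} -> Cover = 1*2 = 2, Nut = 1*1 = 1.
Iteration 2: components of {Cover,Nut} -> Arm = 2*3 = 6, Cap = 1*4 = 4.
Iteration 3: components of {Arm,Cap} -> Spring = 4*5 = 20.
Iteration 4: no further components; recursion stops.
amt values: 1, 2, 1, 6, 4, 20; the maximum is 20.

20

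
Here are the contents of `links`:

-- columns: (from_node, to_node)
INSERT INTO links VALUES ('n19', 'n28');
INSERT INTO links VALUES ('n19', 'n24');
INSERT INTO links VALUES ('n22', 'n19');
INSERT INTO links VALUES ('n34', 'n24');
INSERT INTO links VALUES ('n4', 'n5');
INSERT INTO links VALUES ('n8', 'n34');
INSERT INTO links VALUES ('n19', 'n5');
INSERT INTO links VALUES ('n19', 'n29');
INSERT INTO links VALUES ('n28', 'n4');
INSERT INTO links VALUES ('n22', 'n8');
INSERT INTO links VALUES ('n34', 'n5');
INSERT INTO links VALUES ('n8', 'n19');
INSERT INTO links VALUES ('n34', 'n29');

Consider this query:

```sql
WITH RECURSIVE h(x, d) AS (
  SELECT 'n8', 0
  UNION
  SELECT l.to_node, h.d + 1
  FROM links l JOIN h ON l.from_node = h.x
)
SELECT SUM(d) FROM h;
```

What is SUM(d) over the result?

17

Base: (n8, d=0).
Iteration 1: edges from {n8} -> (n19, d=1), (n34, d=1).
Iteration 2: edges from {n19,n34} -> (n24, d=2), (n28, d=2), (n29, d=2), (n5, d=2). [UNION drops 3 duplicate row(s)]
Iteration 3: edges from {n24,n28,n29,n5} -> (n4, d=3).
Iteration 4: edges from {n4} -> (n5, d=4).
Iteration 5: no outgoing edges from {n5}; recursion stops.
SUM(d) = 0 + 1 + 1 + 2 + 2 + 2 + 2 + 3 + 4 = 17.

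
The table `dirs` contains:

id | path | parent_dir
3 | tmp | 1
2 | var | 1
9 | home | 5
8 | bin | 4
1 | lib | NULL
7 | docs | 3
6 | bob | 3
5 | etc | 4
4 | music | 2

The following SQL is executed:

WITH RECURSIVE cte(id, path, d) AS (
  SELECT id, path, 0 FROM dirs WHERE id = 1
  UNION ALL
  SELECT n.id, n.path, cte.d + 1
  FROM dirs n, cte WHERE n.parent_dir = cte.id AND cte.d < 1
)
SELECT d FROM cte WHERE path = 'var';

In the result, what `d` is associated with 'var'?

1

Base: id=1 (lib) at d 0.
Iteration 1: rows with parent_dir in {1} -> var (id 2, d 1), tmp (id 3, d 1).
Iteration 2: d < 1 fails for all current rows; recursion stops.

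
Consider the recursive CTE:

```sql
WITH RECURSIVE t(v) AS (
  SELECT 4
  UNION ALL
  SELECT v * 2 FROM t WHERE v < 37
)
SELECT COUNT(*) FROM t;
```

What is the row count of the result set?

5

Base: v=4.
Iteration 1: 4 < 37 holds -> v = 4 * 2 = 8.
Iteration 2: 8 < 37 holds -> v = 8 * 2 = 16.
Iteration 3: 16 < 37 holds -> v = 16 * 2 = 32.
Iteration 4: 32 < 37 holds -> v = 32 * 2 = 64.
Iteration 5: 64 < 37 fails; recursion stops.
Total rows emitted: 5.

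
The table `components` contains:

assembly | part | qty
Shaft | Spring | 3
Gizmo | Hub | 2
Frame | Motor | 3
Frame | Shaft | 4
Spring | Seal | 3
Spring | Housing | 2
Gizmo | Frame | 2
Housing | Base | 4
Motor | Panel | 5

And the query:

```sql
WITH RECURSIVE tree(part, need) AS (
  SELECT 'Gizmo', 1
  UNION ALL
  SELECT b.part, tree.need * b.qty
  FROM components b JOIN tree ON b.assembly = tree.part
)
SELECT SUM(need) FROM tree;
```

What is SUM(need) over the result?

385

Base: (Gizmo, need=1).
Iteration 1: components of {Gizmo} -> Frame = 1*2 = 2, Hub = 1*2 = 2.
Iteration 2: components of {Frame,Hub} -> Motor = 2*3 = 6, Shaft = 2*4 = 8.
Iteration 3: components of {Motor,Shaft} -> Panel = 6*5 = 30, Spring = 8*3 = 24.
Iteration 4: components of {Panel,Spring} -> Housing = 24*2 = 48, Seal = 24*3 = 72.
Iteration 5: components of {Housing,Seal} -> Base = 48*4 = 192.
Iteration 6: no further components; recursion stops.
SUM(need) = 1 + 2 + 2 + 8 + 6 + 24 + 30 + 72 + 48 + 192 = 385.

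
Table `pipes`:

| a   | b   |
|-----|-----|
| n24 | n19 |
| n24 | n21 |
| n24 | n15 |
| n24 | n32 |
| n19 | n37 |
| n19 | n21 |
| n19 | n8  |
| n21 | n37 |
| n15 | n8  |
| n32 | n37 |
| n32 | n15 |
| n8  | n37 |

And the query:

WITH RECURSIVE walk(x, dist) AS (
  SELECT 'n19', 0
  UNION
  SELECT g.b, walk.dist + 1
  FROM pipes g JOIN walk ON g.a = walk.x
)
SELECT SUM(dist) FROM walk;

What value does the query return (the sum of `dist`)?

Base: (n19, dist=0).
Iteration 1: edges from {n19} -> (n21, dist=1), (n37, dist=1), (n8, dist=1).
Iteration 2: edges from {n21,n37,n8} -> (n37, dist=2). [UNION drops 1 duplicate row(s)]
Iteration 3: no outgoing edges from {n37}; recursion stops.
SUM(dist) = 0 + 1 + 1 + 1 + 2 = 5.

5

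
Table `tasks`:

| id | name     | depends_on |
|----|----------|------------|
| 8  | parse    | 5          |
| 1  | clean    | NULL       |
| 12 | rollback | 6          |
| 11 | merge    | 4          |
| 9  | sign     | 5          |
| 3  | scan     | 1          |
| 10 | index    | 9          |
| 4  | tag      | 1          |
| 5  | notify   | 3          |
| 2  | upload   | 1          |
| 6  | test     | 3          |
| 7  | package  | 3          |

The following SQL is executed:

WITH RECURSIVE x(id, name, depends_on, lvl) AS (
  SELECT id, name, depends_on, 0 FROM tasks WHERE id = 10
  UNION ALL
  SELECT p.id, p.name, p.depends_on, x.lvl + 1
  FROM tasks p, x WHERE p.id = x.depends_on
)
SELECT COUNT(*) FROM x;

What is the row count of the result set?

5

Base: id=10 (index), depends_on=9, lvl 0.
Iteration 1: join on id=9 -> sign (id 9, depends_on=5, lvl 1).
Iteration 2: join on id=5 -> notify (id 5, depends_on=3, lvl 2).
Iteration 3: join on id=3 -> scan (id 3, depends_on=1, lvl 3).
Iteration 4: join on id=1 -> clean (id 1, depends_on=NULL, lvl 4).
Iteration 5: depends_on is NULL; no match; recursion stops.
Total rows emitted: 5.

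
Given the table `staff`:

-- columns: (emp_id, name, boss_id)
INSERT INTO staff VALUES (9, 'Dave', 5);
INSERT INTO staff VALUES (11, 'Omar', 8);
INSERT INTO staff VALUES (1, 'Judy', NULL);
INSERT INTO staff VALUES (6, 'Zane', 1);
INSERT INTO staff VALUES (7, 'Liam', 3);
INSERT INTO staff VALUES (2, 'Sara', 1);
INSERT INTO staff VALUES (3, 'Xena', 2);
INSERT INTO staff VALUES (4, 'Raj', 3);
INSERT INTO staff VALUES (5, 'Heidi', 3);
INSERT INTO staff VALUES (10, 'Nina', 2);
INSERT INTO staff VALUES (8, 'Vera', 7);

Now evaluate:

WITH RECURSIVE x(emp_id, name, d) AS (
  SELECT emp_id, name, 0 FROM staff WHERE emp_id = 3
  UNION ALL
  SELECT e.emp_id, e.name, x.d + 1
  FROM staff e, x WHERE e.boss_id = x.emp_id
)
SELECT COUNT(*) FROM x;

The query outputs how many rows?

Base: emp_id=3 (Xena) at d 0.
Iteration 1: rows with boss_id in {3} -> Raj (id 4, d 1), Heidi (id 5, d 1), Liam (id 7, d 1).
Iteration 2: rows with boss_id in {4,5,7} -> Vera (id 8, d 2), Dave (id 9, d 2).
Iteration 3: rows with boss_id in {8,9} -> Omar (id 11, d 3).
Iteration 4: no rows with boss_id in {11}; recursion stops.
Total rows emitted: 7.

7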